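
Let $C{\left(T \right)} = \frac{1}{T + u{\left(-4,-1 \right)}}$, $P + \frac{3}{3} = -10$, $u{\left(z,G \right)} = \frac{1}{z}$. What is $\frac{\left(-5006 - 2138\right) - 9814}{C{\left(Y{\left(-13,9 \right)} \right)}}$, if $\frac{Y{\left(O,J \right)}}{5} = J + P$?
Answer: $\frac{347639}{2} \approx 1.7382 \cdot 10^{5}$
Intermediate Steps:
$P = -11$ ($P = -1 - 10 = -11$)
$Y{\left(O,J \right)} = -55 + 5 J$ ($Y{\left(O,J \right)} = 5 \left(J - 11\right) = 5 \left(-11 + J\right) = -55 + 5 J$)
$C{\left(T \right)} = \frac{1}{- \frac{1}{4} + T}$ ($C{\left(T \right)} = \frac{1}{T + \frac{1}{-4}} = \frac{1}{T - \frac{1}{4}} = \frac{1}{- \frac{1}{4} + T}$)
$\frac{\left(-5006 - 2138\right) - 9814}{C{\left(Y{\left(-13,9 \right)} \right)}} = \frac{\left(-5006 - 2138\right) - 9814}{4 \frac{1}{-1 + 4 \left(-55 + 5 \cdot 9\right)}} = \frac{-7144 - 9814}{4 \frac{1}{-1 + 4 \left(-55 + 45\right)}} = - \frac{16958}{4 \frac{1}{-1 + 4 \left(-10\right)}} = - \frac{16958}{4 \frac{1}{-1 - 40}} = - \frac{16958}{4 \frac{1}{-41}} = - \frac{16958}{4 \left(- \frac{1}{41}\right)} = - \frac{16958}{- \frac{4}{41}} = \left(-16958\right) \left(- \frac{41}{4}\right) = \frac{347639}{2}$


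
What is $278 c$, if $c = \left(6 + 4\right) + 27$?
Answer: $10286$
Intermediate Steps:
$c = 37$ ($c = 10 + 27 = 37$)
$278 c = 278 \cdot 37 = 10286$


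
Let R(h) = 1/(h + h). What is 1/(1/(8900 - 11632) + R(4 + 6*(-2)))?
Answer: -10928/687 ≈ -15.907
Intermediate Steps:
R(h) = 1/(2*h)
1/(1/(8900 - 11632) + R(4 + 6*(-2))) = 1/(1/(8900 - 11632) + 1/(2*(4 + 6*(-2)))) = 1/(1/(-2732) + 1/(2*(4 - 12))) = 1/(-1/2732 + (½)/(-8)) = 1/(-1/2732 + (½)*(-⅛)) = 1/(-1/2732 - 1/16) = 1/(-687/10928) = -10928/687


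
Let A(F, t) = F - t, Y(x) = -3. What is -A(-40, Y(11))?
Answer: 37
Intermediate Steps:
-A(-40, Y(11)) = -(-40 - 1*(-3)) = -(-40 + 3) = -1*(-37) = 37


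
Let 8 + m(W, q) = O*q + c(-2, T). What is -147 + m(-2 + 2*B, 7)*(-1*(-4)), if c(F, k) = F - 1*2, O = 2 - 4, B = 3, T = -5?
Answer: -251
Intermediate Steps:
O = -2
c(F, k) = -2 + F (c(F, k) = F - 2 = -2 + F)
m(W, q) = -12 - 2*q (m(W, q) = -8 + (-2*q + (-2 - 2)) = -8 + (-2*q - 4) = -8 + (-4 - 2*q) = -12 - 2*q)
-147 + m(-2 + 2*B, 7)*(-1*(-4)) = -147 + (-12 - 2*7)*(-1*(-4)) = -147 + (-12 - 14)*4 = -147 - 26*4 = -147 - 104 = -251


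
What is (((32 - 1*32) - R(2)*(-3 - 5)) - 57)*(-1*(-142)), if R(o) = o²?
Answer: -3550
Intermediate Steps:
(((32 - 1*32) - R(2)*(-3 - 5)) - 57)*(-1*(-142)) = (((32 - 1*32) - 2²*(-3 - 5)) - 57)*(-1*(-142)) = (((32 - 32) - 4*(-8)) - 57)*142 = ((0 - 1*(-32)) - 57)*142 = ((0 + 32) - 57)*142 = (32 - 57)*142 = -25*142 = -3550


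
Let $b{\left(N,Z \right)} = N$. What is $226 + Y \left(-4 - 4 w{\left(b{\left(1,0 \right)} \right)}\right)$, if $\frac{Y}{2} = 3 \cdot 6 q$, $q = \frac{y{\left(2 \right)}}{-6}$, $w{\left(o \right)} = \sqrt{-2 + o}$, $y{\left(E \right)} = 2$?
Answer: $274 + 48 i \approx 274.0 + 48.0 i$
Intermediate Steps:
$q = - \frac{1}{3}$ ($q = \frac{2}{-6} = 2 \left(- \frac{1}{6}\right) = - \frac{1}{3} \approx -0.33333$)
$Y = -12$ ($Y = 2 \cdot 3 \cdot 6 \left(- \frac{1}{3}\right) = 2 \cdot 18 \left(- \frac{1}{3}\right) = 2 \left(-6\right) = -12$)
$226 + Y \left(-4 - 4 w{\left(b{\left(1,0 \right)} \right)}\right) = 226 - 12 \left(-4 - 4 \sqrt{-2 + 1}\right) = 226 - 12 \left(-4 - 4 \sqrt{-1}\right) = 226 - 12 \left(-4 - 4 i\right) = 226 + \left(48 + 48 i\right) = 274 + 48 i$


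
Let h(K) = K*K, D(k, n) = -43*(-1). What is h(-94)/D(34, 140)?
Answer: 8836/43 ≈ 205.49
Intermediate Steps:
D(k, n) = 43
h(K) = K²
h(-94)/D(34, 140) = (-94)²/43 = 8836*(1/43) = 8836/43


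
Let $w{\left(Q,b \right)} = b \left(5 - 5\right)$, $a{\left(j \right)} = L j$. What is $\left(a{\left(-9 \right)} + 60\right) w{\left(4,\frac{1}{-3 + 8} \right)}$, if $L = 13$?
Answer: $0$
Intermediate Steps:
$a{\left(j \right)} = 13 j$
$w{\left(Q,b \right)} = 0$ ($w{\left(Q,b \right)} = b 0 = 0$)
$\left(a{\left(-9 \right)} + 60\right) w{\left(4,\frac{1}{-3 + 8} \right)} = \left(13 \left(-9\right) + 60\right) 0 = \left(-117 + 60\right) 0 = \left(-57\right) 0 = 0$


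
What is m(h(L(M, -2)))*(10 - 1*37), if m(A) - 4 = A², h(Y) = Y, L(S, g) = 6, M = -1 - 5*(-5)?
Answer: -1080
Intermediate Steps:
M = 24 (M = -1 - 1*(-25) = -1 + 25 = 24)
m(A) = 4 + A²
m(h(L(M, -2)))*(10 - 1*37) = (4 + 6²)*(10 - 1*37) = (4 + 36)*(10 - 37) = 40*(-27) = -1080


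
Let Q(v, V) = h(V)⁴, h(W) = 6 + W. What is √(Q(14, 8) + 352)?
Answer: 4*√2423 ≈ 196.90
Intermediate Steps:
Q(v, V) = (6 + V)⁴
√(Q(14, 8) + 352) = √((6 + 8)⁴ + 352) = √(14⁴ + 352) = √(38416 + 352) = √38768 = 4*√2423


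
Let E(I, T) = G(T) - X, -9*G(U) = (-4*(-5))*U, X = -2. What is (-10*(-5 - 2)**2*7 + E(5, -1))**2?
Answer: 950612224/81 ≈ 1.1736e+7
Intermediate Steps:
G(U) = -20*U/9 (G(U) = -(-4*(-5))*U/9 = -20*U/9)
E(I, T) = 2 - 20*T/9 (E(I, T) = -20*T/9 - 1*(-2) = -20*T/9 + 2 = 2 - 20*T/9)
(-10*(-5 - 2)**2*7 + E(5, -1))**2 = (-10*(-5 - 2)**2*7 + (2 - 20/9*(-1)))**2 = (-10*(-7)**2*7 + (2 + 20/9))**2 = (-10*49*7 + 38/9)**2 = (-490*7 + 38/9)**2 = (-3430 + 38/9)**2 = (-30832/9)**2 = 950612224/81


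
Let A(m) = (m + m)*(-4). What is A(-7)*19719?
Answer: 1104264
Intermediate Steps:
A(m) = -8*m (A(m) = (2*m)*(-4) = -8*m)
A(-7)*19719 = -8*(-7)*19719 = 56*19719 = 1104264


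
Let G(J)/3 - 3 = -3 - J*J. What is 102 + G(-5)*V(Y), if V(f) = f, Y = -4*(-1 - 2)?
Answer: -798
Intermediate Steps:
Y = 12 (Y = -4*(-3) = 12)
G(J) = -3*J**2 (G(J) = 9 + 3*(-3 - J*J) = 9 + 3*(-3 - J**2) = 9 + (-9 - 3*J**2) = -3*J**2)
102 + G(-5)*V(Y) = 102 - 3*(-5)**2*12 = 102 - 3*25*12 = 102 - 75*12 = 102 - 900 = -798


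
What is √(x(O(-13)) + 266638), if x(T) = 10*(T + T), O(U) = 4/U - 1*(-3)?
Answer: √45070922/13 ≈ 516.42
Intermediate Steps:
O(U) = 3 + 4/U (O(U) = 4/U + 3 = 3 + 4/U)
x(T) = 20*T (x(T) = 10*(2*T) = 20*T)
√(x(O(-13)) + 266638) = √(20*(3 + 4/(-13)) + 266638) = √(20*(3 + 4*(-1/13)) + 266638) = √(20*(3 - 4/13) + 266638) = √(20*(35/13) + 266638) = √(700/13 + 266638) = √(3466994/13) = √45070922/13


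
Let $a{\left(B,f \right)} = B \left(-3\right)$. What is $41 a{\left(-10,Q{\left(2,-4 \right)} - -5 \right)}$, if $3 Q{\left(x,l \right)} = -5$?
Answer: $1230$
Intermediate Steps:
$Q{\left(x,l \right)} = - \frac{5}{3}$ ($Q{\left(x,l \right)} = \frac{1}{3} \left(-5\right) = - \frac{5}{3}$)
$a{\left(B,f \right)} = - 3 B$
$41 a{\left(-10,Q{\left(2,-4 \right)} - -5 \right)} = 41 \left(\left(-3\right) \left(-10\right)\right) = 41 \cdot 30 = 1230$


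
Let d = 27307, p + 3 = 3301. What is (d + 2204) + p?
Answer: 32809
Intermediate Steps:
p = 3298 (p = -3 + 3301 = 3298)
(d + 2204) + p = (27307 + 2204) + 3298 = 29511 + 3298 = 32809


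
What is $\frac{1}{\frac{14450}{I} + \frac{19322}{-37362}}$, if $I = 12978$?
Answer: $\frac{40407003}{24093332} \approx 1.6771$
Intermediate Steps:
$\frac{1}{\frac{14450}{I} + \frac{19322}{-37362}} = \frac{1}{\frac{14450}{12978} + \frac{19322}{-37362}} = \frac{1}{14450 \cdot \frac{1}{12978} + 19322 \left(- \frac{1}{37362}\right)} = \frac{1}{\frac{7225}{6489} - \frac{9661}{18681}} = \frac{1}{\frac{24093332}{40407003}} = \frac{40407003}{24093332}$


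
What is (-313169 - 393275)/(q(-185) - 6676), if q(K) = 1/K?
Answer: 130692140/1235061 ≈ 105.82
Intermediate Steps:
(-313169 - 393275)/(q(-185) - 6676) = (-313169 - 393275)/(1/(-185) - 6676) = -706444/(-1/185 - 6676) = -706444/(-1235061/185) = -706444*(-185/1235061) = 130692140/1235061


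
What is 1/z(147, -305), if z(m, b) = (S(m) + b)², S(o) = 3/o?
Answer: 2401/223323136 ≈ 1.0751e-5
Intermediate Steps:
z(m, b) = (b + 3/m)² (z(m, b) = (3/m + b)² = (b + 3/m)²)
1/z(147, -305) = 1/((3 - 305*147)²/147²) = 1/((3 - 44835)²/21609) = 1/((1/21609)*(-44832)²) = 1/((1/21609)*2009908224) = 1/(223323136/2401) = 2401/223323136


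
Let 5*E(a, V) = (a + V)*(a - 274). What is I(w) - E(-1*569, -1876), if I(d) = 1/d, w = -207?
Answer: -85330990/207 ≈ -4.1223e+5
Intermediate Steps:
E(a, V) = (-274 + a)*(V + a)/5 (E(a, V) = ((a + V)*(a - 274))/5 = ((V + a)*(-274 + a))/5 = ((-274 + a)*(V + a))/5 = (-274 + a)*(V + a)/5)
I(w) - E(-1*569, -1876) = 1/(-207) - (-274/5*(-1876) - (-274)*569/5 + (-1*569)²/5 + (⅕)*(-1876)*(-1*569)) = -1/207 - (514024/5 - 274/5*(-569) + (⅕)*(-569)² + (⅕)*(-1876)*(-569)) = -1/207 - (514024/5 + 155906/5 + (⅕)*323761 + 1067444/5) = -1/207 - (514024/5 + 155906/5 + 323761/5 + 1067444/5) = -1/207 - 1*412227 = -1/207 - 412227 = -85330990/207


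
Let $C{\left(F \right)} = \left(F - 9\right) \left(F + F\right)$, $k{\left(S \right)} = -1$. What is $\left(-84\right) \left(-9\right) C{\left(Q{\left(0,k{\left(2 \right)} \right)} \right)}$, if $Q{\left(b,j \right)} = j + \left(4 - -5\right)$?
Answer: $-12096$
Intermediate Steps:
$Q{\left(b,j \right)} = 9 + j$ ($Q{\left(b,j \right)} = j + \left(4 + 5\right) = j + 9 = 9 + j$)
$C{\left(F \right)} = 2 F \left(-9 + F\right)$ ($C{\left(F \right)} = \left(-9 + F\right) 2 F = 2 F \left(-9 + F\right)$)
$\left(-84\right) \left(-9\right) C{\left(Q{\left(0,k{\left(2 \right)} \right)} \right)} = \left(-84\right) \left(-9\right) 2 \left(9 - 1\right) \left(-9 + \left(9 - 1\right)\right) = 756 \cdot 2 \cdot 8 \left(-9 + 8\right) = 756 \cdot 2 \cdot 8 \left(-1\right) = 756 \left(-16\right) = -12096$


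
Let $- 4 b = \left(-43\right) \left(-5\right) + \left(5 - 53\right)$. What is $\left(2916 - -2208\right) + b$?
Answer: $\frac{20329}{4} \approx 5082.3$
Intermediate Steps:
$b = - \frac{167}{4}$ ($b = - \frac{\left(-43\right) \left(-5\right) + \left(5 - 53\right)}{4} = - \frac{215 + \left(5 - 53\right)}{4} = - \frac{215 - 48}{4} = \left(- \frac{1}{4}\right) 167 = - \frac{167}{4} \approx -41.75$)
$\left(2916 - -2208\right) + b = \left(2916 - -2208\right) - \frac{167}{4} = \left(2916 + 2208\right) - \frac{167}{4} = 5124 - \frac{167}{4} = \frac{20329}{4}$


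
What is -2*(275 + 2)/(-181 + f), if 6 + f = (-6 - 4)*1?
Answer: 554/197 ≈ 2.8122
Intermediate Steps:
f = -16 (f = -6 + (-6 - 4)*1 = -6 - 10*1 = -6 - 10 = -16)
-2*(275 + 2)/(-181 + f) = -2*(275 + 2)/(-181 - 16) = -554/(-197) = -554*(-1)/197 = -2*(-277/197) = 554/197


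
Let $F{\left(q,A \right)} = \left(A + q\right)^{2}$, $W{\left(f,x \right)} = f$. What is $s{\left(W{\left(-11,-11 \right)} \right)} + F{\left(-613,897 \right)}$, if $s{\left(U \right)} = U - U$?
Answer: $80656$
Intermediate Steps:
$s{\left(U \right)} = 0$
$s{\left(W{\left(-11,-11 \right)} \right)} + F{\left(-613,897 \right)} = 0 + \left(897 - 613\right)^{2} = 0 + 284^{2} = 0 + 80656 = 80656$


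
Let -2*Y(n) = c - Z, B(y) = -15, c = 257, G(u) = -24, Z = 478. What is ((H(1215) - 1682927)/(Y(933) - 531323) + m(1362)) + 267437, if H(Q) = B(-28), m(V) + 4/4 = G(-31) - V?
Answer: 282661537134/1062425 ≈ 2.6605e+5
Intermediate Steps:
m(V) = -25 - V (m(V) = -1 + (-24 - V) = -25 - V)
Y(n) = 221/2 (Y(n) = -(257 - 1*478)/2 = -(257 - 478)/2 = -½*(-221) = 221/2)
H(Q) = -15
((H(1215) - 1682927)/(Y(933) - 531323) + m(1362)) + 267437 = ((-15 - 1682927)/(221/2 - 531323) + (-25 - 1*1362)) + 267437 = (-1682942/(-1062425/2) + (-25 - 1362)) + 267437 = (-1682942*(-2/1062425) - 1387) + 267437 = (3365884/1062425 - 1387) + 267437 = -1470217591/1062425 + 267437 = 282661537134/1062425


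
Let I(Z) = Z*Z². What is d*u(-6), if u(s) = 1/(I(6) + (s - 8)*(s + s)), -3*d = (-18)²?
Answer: -9/32 ≈ -0.28125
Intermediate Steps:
d = -108 (d = -⅓*(-18)² = -⅓*324 = -108)
I(Z) = Z³
u(s) = 1/(216 + 2*s*(-8 + s)) (u(s) = 1/(6³ + (s - 8)*(s + s)) = 1/(216 + (-8 + s)*(2*s)) = 1/(216 + 2*s*(-8 + s)))
d*u(-6) = -54/(108 + (-6)² - 8*(-6)) = -54/(108 + 36 + 48) = -54/192 = -108*1/384 = -9/32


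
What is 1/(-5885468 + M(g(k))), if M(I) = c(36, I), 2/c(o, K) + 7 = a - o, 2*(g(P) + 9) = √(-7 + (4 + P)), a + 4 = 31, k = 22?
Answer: -8/47083745 ≈ -1.6991e-7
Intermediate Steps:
a = 27 (a = -4 + 31 = 27)
g(P) = -9 + √(-3 + P)/2 (g(P) = -9 + √(-7 + (4 + P))/2 = -9 + √(-3 + P)/2)
c(o, K) = 2/(20 - o) (c(o, K) = 2/(-7 + (27 - o)) = 2/(20 - o))
M(I) = -⅛ (M(I) = -2/(-20 + 36) = -2/16 = -2*1/16 = -⅛)
1/(-5885468 + M(g(k))) = 1/(-5885468 - ⅛) = 1/(-47083745/8) = -8/47083745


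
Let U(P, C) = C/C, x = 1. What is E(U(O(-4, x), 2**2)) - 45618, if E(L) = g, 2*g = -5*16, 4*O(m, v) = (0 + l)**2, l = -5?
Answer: -45658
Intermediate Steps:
O(m, v) = 25/4 (O(m, v) = (0 - 5)**2/4 = (1/4)*(-5)**2 = (1/4)*25 = 25/4)
g = -40 (g = (-5*16)/2 = (1/2)*(-80) = -40)
U(P, C) = 1
E(L) = -40
E(U(O(-4, x), 2**2)) - 45618 = -40 - 45618 = -45658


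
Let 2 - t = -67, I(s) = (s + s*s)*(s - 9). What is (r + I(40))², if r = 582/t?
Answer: 1367762996196/529 ≈ 2.5856e+9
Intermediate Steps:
I(s) = (-9 + s)*(s + s²) (I(s) = (s + s²)*(-9 + s) = (-9 + s)*(s + s²))
t = 69 (t = 2 - 1*(-67) = 2 + 67 = 69)
r = 194/23 (r = 582/69 = 582*(1/69) = 194/23 ≈ 8.4348)
(r + I(40))² = (194/23 + 40*(-9 + 40² - 8*40))² = (194/23 + 40*(-9 + 1600 - 320))² = (194/23 + 40*1271)² = (194/23 + 50840)² = (1169514/23)² = 1367762996196/529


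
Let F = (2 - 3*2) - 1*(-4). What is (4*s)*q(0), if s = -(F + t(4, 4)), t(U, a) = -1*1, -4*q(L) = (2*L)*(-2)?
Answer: 0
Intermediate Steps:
q(L) = L (q(L) = -2*L*(-2)/4 = -(-1)*L = L)
F = 0 (F = (2 - 6) + 4 = -4 + 4 = 0)
t(U, a) = -1
s = 1 (s = -(0 - 1) = -1*(-1) = 1)
(4*s)*q(0) = (4*1)*0 = 4*0 = 0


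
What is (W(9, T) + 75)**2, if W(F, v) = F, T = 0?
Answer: 7056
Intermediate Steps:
(W(9, T) + 75)**2 = (9 + 75)**2 = 84**2 = 7056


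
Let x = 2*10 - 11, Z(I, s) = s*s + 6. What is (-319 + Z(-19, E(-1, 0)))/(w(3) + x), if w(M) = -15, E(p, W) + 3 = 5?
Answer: 103/2 ≈ 51.500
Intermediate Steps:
E(p, W) = 2 (E(p, W) = -3 + 5 = 2)
Z(I, s) = 6 + s² (Z(I, s) = s² + 6 = 6 + s²)
x = 9 (x = 20 - 11 = 9)
(-319 + Z(-19, E(-1, 0)))/(w(3) + x) = (-319 + (6 + 2²))/(-15 + 9) = (-319 + (6 + 4))/(-6) = (-319 + 10)*(-⅙) = -309*(-⅙) = 103/2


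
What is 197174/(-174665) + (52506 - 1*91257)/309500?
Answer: -13558759283/10811763500 ≈ -1.2541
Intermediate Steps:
197174/(-174665) + (52506 - 1*91257)/309500 = 197174*(-1/174665) + (52506 - 91257)*(1/309500) = -197174/174665 - 38751*1/309500 = -197174/174665 - 38751/309500 = -13558759283/10811763500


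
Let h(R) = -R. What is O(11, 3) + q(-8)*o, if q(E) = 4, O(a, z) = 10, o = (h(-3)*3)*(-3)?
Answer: -98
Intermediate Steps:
o = -27 (o = (-1*(-3)*3)*(-3) = (3*3)*(-3) = 9*(-3) = -27)
O(11, 3) + q(-8)*o = 10 + 4*(-27) = 10 - 108 = -98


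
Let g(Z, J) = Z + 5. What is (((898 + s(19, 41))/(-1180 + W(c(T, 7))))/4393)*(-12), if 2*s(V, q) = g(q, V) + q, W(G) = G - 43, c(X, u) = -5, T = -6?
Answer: 5649/2697302 ≈ 0.0020943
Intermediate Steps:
g(Z, J) = 5 + Z
W(G) = -43 + G
s(V, q) = 5/2 + q (s(V, q) = ((5 + q) + q)/2 = (5 + 2*q)/2 = 5/2 + q)
(((898 + s(19, 41))/(-1180 + W(c(T, 7))))/4393)*(-12) = (((898 + (5/2 + 41))/(-1180 + (-43 - 5)))/4393)*(-12) = (((898 + 87/2)/(-1180 - 48))*(1/4393))*(-12) = (((1883/2)/(-1228))*(1/4393))*(-12) = (((1883/2)*(-1/1228))*(1/4393))*(-12) = -1883/2456*1/4393*(-12) = -1883/10789208*(-12) = 5649/2697302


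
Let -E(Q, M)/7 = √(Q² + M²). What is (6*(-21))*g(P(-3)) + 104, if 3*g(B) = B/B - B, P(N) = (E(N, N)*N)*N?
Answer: 62 - 7938*√2 ≈ -11164.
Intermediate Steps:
E(Q, M) = -7*√(M² + Q²) (E(Q, M) = -7*√(Q² + M²) = -7*√(M² + Q²))
P(N) = -7*√2*N²*√(N²) (P(N) = ((-7*√(N² + N²))*N)*N = ((-7*√2*√(N²))*N)*N = (-7*N*√2*√(N²))*N = -7*√2*N²*√(N²))
g(B) = ⅓ - B/3 (g(B) = (B/B - B)/3 = (1 - B)/3 = ⅓ - B/3)
(6*(-21))*g(P(-3)) + 104 = (6*(-21))*(⅓ - (-7)*√2*(-3)²*√((-3)²)/3) + 104 = -126*(⅓ - (-7)*√2*9*√9/3) + 104 = -126*(⅓ - (-7)*√2*9*3/3) + 104 = -126*(⅓ - (-63)*√2) + 104 = -126*(⅓ + 63*√2) + 104 = (-42 - 7938*√2) + 104 = 62 - 7938*√2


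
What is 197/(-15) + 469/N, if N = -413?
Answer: -12628/885 ≈ -14.269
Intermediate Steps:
197/(-15) + 469/N = 197/(-15) + 469/(-413) = 197*(-1/15) + 469*(-1/413) = -197/15 - 67/59 = -12628/885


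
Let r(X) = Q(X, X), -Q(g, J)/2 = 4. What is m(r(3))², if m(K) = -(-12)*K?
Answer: 9216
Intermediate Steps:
Q(g, J) = -8 (Q(g, J) = -2*4 = -8)
r(X) = -8
m(K) = 12*K
m(r(3))² = (12*(-8))² = (-96)² = 9216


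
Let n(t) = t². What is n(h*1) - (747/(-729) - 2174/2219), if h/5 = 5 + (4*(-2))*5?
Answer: 5504867146/179739 ≈ 30627.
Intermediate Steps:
h = -175 (h = 5*(5 + (4*(-2))*5) = 5*(5 - 8*5) = 5*(5 - 40) = 5*(-35) = -175)
n(h*1) - (747/(-729) - 2174/2219) = (-175*1)² - (747/(-729) - 2174/2219) = (-175)² - (747*(-1/729) - 2174*1/2219) = 30625 - (-83/81 - 2174/2219) = 30625 - 1*(-360271/179739) = 30625 + 360271/179739 = 5504867146/179739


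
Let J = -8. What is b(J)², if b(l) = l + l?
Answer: 256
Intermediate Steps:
b(l) = 2*l
b(J)² = (2*(-8))² = (-16)² = 256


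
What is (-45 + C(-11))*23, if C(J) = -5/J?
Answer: -11270/11 ≈ -1024.5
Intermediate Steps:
(-45 + C(-11))*23 = (-45 - 5/(-11))*23 = (-45 - 5*(-1/11))*23 = (-45 + 5/11)*23 = -490/11*23 = -11270/11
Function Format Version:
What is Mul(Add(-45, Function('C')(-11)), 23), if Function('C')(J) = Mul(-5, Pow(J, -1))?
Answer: Rational(-11270, 11) ≈ -1024.5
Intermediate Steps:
Mul(Add(-45, Function('C')(-11)), 23) = Mul(Add(-45, Mul(-5, Pow(-11, -1))), 23) = Mul(Add(-45, Mul(-5, Rational(-1, 11))), 23) = Mul(Add(-45, Rational(5, 11)), 23) = Mul(Rational(-490, 11), 23) = Rational(-11270, 11)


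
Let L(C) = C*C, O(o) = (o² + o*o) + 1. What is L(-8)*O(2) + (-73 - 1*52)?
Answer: 451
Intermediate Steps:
O(o) = 1 + 2*o² (O(o) = (o² + o²) + 1 = 2*o² + 1 = 1 + 2*o²)
L(C) = C²
L(-8)*O(2) + (-73 - 1*52) = (-8)²*(1 + 2*2²) + (-73 - 1*52) = 64*(1 + 2*4) + (-73 - 52) = 64*(1 + 8) - 125 = 64*9 - 125 = 576 - 125 = 451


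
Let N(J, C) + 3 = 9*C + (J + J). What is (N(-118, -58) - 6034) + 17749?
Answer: 10954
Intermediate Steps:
N(J, C) = -3 + 2*J + 9*C (N(J, C) = -3 + (9*C + (J + J)) = -3 + (9*C + 2*J) = -3 + (2*J + 9*C) = -3 + 2*J + 9*C)
(N(-118, -58) - 6034) + 17749 = ((-3 + 2*(-118) + 9*(-58)) - 6034) + 17749 = ((-3 - 236 - 522) - 6034) + 17749 = (-761 - 6034) + 17749 = -6795 + 17749 = 10954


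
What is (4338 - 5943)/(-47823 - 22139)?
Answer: 1605/69962 ≈ 0.022941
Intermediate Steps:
(4338 - 5943)/(-47823 - 22139) = -1605/(-69962) = -1605*(-1/69962) = 1605/69962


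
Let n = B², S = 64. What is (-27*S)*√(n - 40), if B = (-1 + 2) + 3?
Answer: -3456*I*√6 ≈ -8465.4*I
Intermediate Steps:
B = 4 (B = 1 + 3 = 4)
n = 16 (n = 4² = 16)
(-27*S)*√(n - 40) = (-27*64)*√(16 - 40) = -3456*I*√6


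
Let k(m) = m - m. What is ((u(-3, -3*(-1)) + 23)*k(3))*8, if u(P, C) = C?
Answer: 0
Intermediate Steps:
k(m) = 0
((u(-3, -3*(-1)) + 23)*k(3))*8 = ((-3*(-1) + 23)*0)*8 = ((3 + 23)*0)*8 = (26*0)*8 = 0*8 = 0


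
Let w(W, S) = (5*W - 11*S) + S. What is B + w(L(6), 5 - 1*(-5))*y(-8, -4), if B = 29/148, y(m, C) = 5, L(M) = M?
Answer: -51771/148 ≈ -349.80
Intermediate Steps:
B = 29/148 (B = 29*(1/148) = 29/148 ≈ 0.19595)
w(W, S) = -10*S + 5*W (w(W, S) = (-11*S + 5*W) + S = -10*S + 5*W)
B + w(L(6), 5 - 1*(-5))*y(-8, -4) = 29/148 + (-10*(5 - 1*(-5)) + 5*6)*5 = 29/148 + (-10*(5 + 5) + 30)*5 = 29/148 + (-10*10 + 30)*5 = 29/148 + (-100 + 30)*5 = 29/148 - 70*5 = 29/148 - 350 = -51771/148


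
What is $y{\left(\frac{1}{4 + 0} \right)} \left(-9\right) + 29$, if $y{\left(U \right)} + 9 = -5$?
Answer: $155$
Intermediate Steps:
$y{\left(U \right)} = -14$ ($y{\left(U \right)} = -9 - 5 = -14$)
$y{\left(\frac{1}{4 + 0} \right)} \left(-9\right) + 29 = \left(-14\right) \left(-9\right) + 29 = 126 + 29 = 155$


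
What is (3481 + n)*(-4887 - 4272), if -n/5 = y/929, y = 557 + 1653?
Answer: -29517616041/929 ≈ -3.1774e+7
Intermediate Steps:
y = 2210
n = -11050/929 ≈ -11.895
(3481 + n)*(-4887 - 4272) = (3481 - 11050/929)*(-4887 - 4272) = (3222799/929)*(-9159) = -29517616041/929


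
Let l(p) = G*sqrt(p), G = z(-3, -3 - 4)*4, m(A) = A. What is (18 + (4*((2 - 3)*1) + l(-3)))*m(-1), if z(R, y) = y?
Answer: -14 + 28*I*sqrt(3) ≈ -14.0 + 48.497*I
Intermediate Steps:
G = -28 (G = (-3 - 4)*4 = -7*4 = -28)
l(p) = -28*sqrt(p)
(18 + (4*((2 - 3)*1) + l(-3)))*m(-1) = (18 + (4*((2 - 3)*1) - 28*I*sqrt(3)))*(-1) = (18 + (4*(-1*1) - 28*I*sqrt(3)))*(-1) = (18 + (4*(-1) - 28*I*sqrt(3)))*(-1) = (18 + (-4 - 28*I*sqrt(3)))*(-1) = (14 - 28*I*sqrt(3))*(-1) = -14 + 28*I*sqrt(3)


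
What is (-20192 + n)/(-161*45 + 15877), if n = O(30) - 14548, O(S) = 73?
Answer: -34667/8632 ≈ -4.0161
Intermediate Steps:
n = -14475 (n = 73 - 14548 = -14475)
(-20192 + n)/(-161*45 + 15877) = (-20192 - 14475)/(-161*45 + 15877) = -34667/(-7245 + 15877) = -34667/8632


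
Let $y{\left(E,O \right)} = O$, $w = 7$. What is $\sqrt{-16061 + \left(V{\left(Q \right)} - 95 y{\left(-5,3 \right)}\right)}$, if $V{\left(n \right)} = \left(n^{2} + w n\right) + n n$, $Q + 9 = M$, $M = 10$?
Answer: $31 i \sqrt{17} \approx 127.82 i$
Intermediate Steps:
$Q = 1$ ($Q = -9 + 10 = 1$)
$V{\left(n \right)} = 2 n^{2} + 7 n$ ($V{\left(n \right)} = \left(n^{2} + 7 n\right) + n n = \left(n^{2} + 7 n\right) + n^{2} = 2 n^{2} + 7 n$)
$\sqrt{-16061 + \left(V{\left(Q \right)} - 95 y{\left(-5,3 \right)}\right)} = \sqrt{-16061 + \left(1 \left(7 + 2 \cdot 1\right) - 285\right)} = \sqrt{-16061 - \left(285 - \left(7 + 2\right)\right)} = \sqrt{-16061 + \left(1 \cdot 9 - 285\right)} = \sqrt{-16061 + \left(9 - 285\right)} = \sqrt{-16061 - 276} = \sqrt{-16337} = 31 i \sqrt{17}$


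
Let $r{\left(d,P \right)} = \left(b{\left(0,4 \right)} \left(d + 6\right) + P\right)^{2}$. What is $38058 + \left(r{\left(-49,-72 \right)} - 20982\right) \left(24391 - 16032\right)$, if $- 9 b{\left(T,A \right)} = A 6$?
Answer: $- \frac{1441200464}{9} \approx -1.6013 \cdot 10^{8}$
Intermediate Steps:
$b{\left(T,A \right)} = - \frac{2 A}{3}$ ($b{\left(T,A \right)} = - \frac{A 6}{9} = - \frac{6 A}{9} = - \frac{2 A}{3}$)
$r{\left(d,P \right)} = \left(-16 + P - \frac{8 d}{3}\right)^{2}$ ($r{\left(d,P \right)} = \left(\left(- \frac{2}{3}\right) 4 \left(d + 6\right) + P\right)^{2} = \left(- \frac{8 \left(6 + d\right)}{3} + P\right)^{2} = \left(\left(-16 - \frac{8 d}{3}\right) + P\right)^{2} = \left(-16 + P - \frac{8 d}{3}\right)^{2}$)
$38058 + \left(r{\left(-49,-72 \right)} - 20982\right) \left(24391 - 16032\right) = 38058 + \left(\frac{\left(48 - -216 + 8 \left(-49\right)\right)^{2}}{9} - 20982\right) \left(24391 - 16032\right) = 38058 + \left(\frac{\left(48 + 216 - 392\right)^{2}}{9} - 20982\right) 8359 = 38058 + \left(\frac{\left(-128\right)^{2}}{9} - 20982\right) 8359 = 38058 + \left(\frac{1}{9} \cdot 16384 - 20982\right) 8359 = 38058 + \left(\frac{16384}{9} - 20982\right) 8359 = 38058 - \frac{1441542986}{9} = - \frac{1441200464}{9}$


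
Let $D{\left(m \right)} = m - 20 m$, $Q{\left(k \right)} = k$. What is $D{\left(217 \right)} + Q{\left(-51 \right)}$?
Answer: $-4174$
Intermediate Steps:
$D{\left(m \right)} = - 19 m$ ($D{\left(m \right)} = m - 20 m = - 19 m$)
$D{\left(217 \right)} + Q{\left(-51 \right)} = \left(-19\right) 217 - 51 = -4123 - 51 = -4174$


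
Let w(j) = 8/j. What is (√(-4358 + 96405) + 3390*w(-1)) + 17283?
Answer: -9837 + √92047 ≈ -9533.6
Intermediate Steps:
(√(-4358 + 96405) + 3390*w(-1)) + 17283 = (√(-4358 + 96405) + 3390*(8/(-1))) + 17283 = (√92047 + 3390*(8*(-1))) + 17283 = (√92047 + 3390*(-8)) + 17283 = (√92047 - 27120) + 17283 = (-27120 + √92047) + 17283 = -9837 + √92047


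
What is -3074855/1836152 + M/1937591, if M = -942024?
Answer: -7687510625953/3557711589832 ≈ -2.1608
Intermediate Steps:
-3074855/1836152 + M/1937591 = -3074855/1836152 - 942024/1937591 = -7687510625953/3557711589832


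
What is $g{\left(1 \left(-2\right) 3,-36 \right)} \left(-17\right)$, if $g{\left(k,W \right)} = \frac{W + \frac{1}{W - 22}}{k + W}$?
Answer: $- \frac{35513}{2436} \approx -14.578$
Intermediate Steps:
$g{\left(k,W \right)} = \frac{W + \frac{1}{-22 + W}}{W + k}$
$g{\left(1 \left(-2\right) 3,-36 \right)} \left(-17\right) = \frac{1 + \left(-36\right)^{2} - -792}{\left(-36\right)^{2} - -792 - 22 \cdot 1 \left(-2\right) 3 - 36 \cdot 1 \left(-2\right) 3} \left(-17\right) = \frac{1 + 1296 + 792}{1296 + 792 - 22 \left(\left(-2\right) 3\right) - 36 \left(\left(-2\right) 3\right)} \left(-17\right) = \frac{1}{1296 + 792 - -132 - -216} \cdot 2089 \left(-17\right) = \frac{1}{1296 + 792 + 132 + 216} \cdot 2089 \left(-17\right) = \frac{1}{2436} \cdot 2089 \left(-17\right) = \frac{2089}{2436} \left(-17\right) = - \frac{35513}{2436}$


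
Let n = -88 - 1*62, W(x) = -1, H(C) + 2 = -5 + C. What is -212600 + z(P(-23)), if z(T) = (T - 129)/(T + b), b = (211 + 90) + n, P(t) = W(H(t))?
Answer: -3189013/15 ≈ -2.1260e+5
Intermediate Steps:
H(C) = -7 + C (H(C) = -2 + (-5 + C) = -7 + C)
n = -150 (n = -88 - 62 = -150)
P(t) = -1
b = 151 (b = (211 + 90) - 150 = 301 - 150 = 151)
z(T) = (-129 + T)/(151 + T) (z(T) = (T - 129)/(T + 151) = (-129 + T)/(151 + T))
-212600 + z(P(-23)) = -212600 + (-129 - 1)/(151 - 1) = -212600 - 130/150 = -212600 + (1/150)*(-130) = -212600 - 13/15 = -3189013/15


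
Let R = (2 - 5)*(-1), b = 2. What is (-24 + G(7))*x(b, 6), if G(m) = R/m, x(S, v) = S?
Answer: -330/7 ≈ -47.143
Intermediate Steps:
R = 3 (R = -3*(-1) = 3)
G(m) = 3/m
(-24 + G(7))*x(b, 6) = (-24 + 3/7)*2 = -165/7*2 = -330/7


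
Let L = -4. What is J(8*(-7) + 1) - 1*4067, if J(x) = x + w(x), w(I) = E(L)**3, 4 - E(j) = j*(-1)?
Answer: -4122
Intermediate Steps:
E(j) = 4 + j (E(j) = 4 - j*(-1) = 4 - (-1)*j = 4 + j)
w(I) = 0 (w(I) = (4 - 4)**3 = 0**3 = 0)
J(x) = x (J(x) = x + 0 = x)
J(8*(-7) + 1) - 1*4067 = (8*(-7) + 1) - 1*4067 = (-56 + 1) - 4067 = -55 - 4067 = -4122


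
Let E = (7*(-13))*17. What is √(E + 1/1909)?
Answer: I*√5637700798/1909 ≈ 39.332*I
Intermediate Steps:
E = -1547 (E = -91*17 = -1547)
√(E + 1/1909) = √(-1547 + 1/1909) = √(-2953222/1909) = I*√5637700798/1909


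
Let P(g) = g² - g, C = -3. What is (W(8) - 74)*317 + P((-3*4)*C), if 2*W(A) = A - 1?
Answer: -42177/2 ≈ -21089.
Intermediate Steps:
W(A) = -½ + A/2 (W(A) = (A - 1)/2 = (-1 + A)/2 = -½ + A/2)
(W(8) - 74)*317 + P((-3*4)*C) = ((-½ + (½)*8) - 74)*317 + (-3*4*(-3))*(-1 - 3*4*(-3)) = ((-½ + 4) - 74)*317 + (-12*(-3))*(-1 - 12*(-3)) = (7/2 - 74)*317 + 36*(-1 + 36) = -141/2*317 + 36*35 = -44697/2 + 1260 = -42177/2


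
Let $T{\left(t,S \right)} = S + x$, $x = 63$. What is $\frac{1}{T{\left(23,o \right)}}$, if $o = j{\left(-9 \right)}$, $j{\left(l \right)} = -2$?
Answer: $\frac{1}{61} \approx 0.016393$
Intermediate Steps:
$o = -2$
$T{\left(t,S \right)} = 63 + S$ ($T{\left(t,S \right)} = S + 63 = 63 + S$)
$\frac{1}{T{\left(23,o \right)}} = \frac{1}{63 - 2} = \frac{1}{61}$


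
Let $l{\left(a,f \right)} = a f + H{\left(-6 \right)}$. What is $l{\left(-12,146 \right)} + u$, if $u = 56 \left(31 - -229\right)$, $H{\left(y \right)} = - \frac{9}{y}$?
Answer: $\frac{25619}{2} \approx 12810.0$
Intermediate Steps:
$l{\left(a,f \right)} = \frac{3}{2} + a f$ ($l{\left(a,f \right)} = a f - \frac{9}{-6} = a f - - \frac{3}{2} = a f + \frac{3}{2} = \frac{3}{2} + a f$)
$u = 14560$ ($u = 56 \left(31 + 229\right) = 56 \cdot 260 = 14560$)
$l{\left(-12,146 \right)} + u = \left(\frac{3}{2} - 1752\right) + 14560 = - \frac{3501}{2} + 14560 = \frac{25619}{2}$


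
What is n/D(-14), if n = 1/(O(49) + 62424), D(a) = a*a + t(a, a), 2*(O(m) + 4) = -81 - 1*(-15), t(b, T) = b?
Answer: 1/11354434 ≈ 8.8071e-8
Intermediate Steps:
O(m) = -37 (O(m) = -4 + (-81 - 1*(-15))/2 = -4 + (-81 + 15)/2 = -4 + (½)*(-66) = -4 - 33 = -37)
D(a) = a + a² (D(a) = a*a + a = a² + a = a + a²)
n = 1/62387 (n = 1/(-37 + 62424) = 1/62387 ≈ 1.6029e-5)
n/D(-14) = 1/(62387*((-14*(1 - 14)))) = 1/(62387*((-14*(-13)))) = (1/62387)/182 = (1/62387)*(1/182) = 1/11354434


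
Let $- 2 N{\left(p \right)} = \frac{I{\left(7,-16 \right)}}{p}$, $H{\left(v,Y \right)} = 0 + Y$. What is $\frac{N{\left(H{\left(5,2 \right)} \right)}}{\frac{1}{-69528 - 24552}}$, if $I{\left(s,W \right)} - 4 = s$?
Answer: $258720$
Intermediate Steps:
$I{\left(s,W \right)} = 4 + s$
$H{\left(v,Y \right)} = Y$
$N{\left(p \right)} = - \frac{11}{2 p}$ ($N{\left(p \right)} = - \frac{\left(4 + 7\right) \frac{1}{p}}{2} = - \frac{11 \frac{1}{p}}{2} = - \frac{11}{2 p}$)
$\frac{N{\left(H{\left(5,2 \right)} \right)}}{\frac{1}{-69528 - 24552}} = \frac{\left(- \frac{11}{2}\right) \frac{1}{2}}{\frac{1}{-69528 - 24552}} = \frac{\left(- \frac{11}{2}\right) \frac{1}{2}}{\frac{1}{-94080}} = - \frac{11}{4 \left(- \frac{1}{94080}\right)} = \left(- \frac{11}{4}\right) \left(-94080\right) = 258720$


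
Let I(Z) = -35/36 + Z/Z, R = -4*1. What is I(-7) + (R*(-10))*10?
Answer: 14401/36 ≈ 400.03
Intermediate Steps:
R = -4
I(Z) = 1/36 (I(Z) = -35*1/36 + 1 = -35/36 + 1 = 1/36)
I(-7) + (R*(-10))*10 = 1/36 - 4*(-10)*10 = 1/36 + 40*10 = 1/36 + 400 = 14401/36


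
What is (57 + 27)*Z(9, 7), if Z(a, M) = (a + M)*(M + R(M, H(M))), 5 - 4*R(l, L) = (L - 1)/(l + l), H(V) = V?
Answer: 10944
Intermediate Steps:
R(l, L) = 5/4 - (-1 + L)/(8*l) (R(l, L) = 5/4 - (L - 1)/(4*(l + l)) = 5/4 - (-1 + L)/(4*(2*l)) = 5/4 - (-1 + L)*1/(2*l)/4 = 5/4 - (-1 + L)/(8*l))
Z(a, M) = (M + a)*(M + (1 + 9*M)/(8*M)) (Z(a, M) = (a + M)*(M + (1 - M + 10*M)/(8*M)) = (M + a)*(M + (1 + 9*M)/(8*M)))
(57 + 27)*Z(9, 7) = (57 + 27)*(1/8 + 7**2 + (9/8)*7 + (9/8)*9 + 7*9 + (1/8)*9/7) = 84*(1/8 + 49 + 63/8 + 81/8 + 63 + (1/8)*9*(1/7)) = 84*(1/8 + 49 + 63/8 + 81/8 + 63 + 9/56) = 84*(912/7) = 10944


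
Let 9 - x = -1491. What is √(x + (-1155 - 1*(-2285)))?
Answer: √2630 ≈ 51.284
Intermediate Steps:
x = 1500 (x = 9 - 1*(-1491) = 9 + 1491 = 1500)
√(x + (-1155 - 1*(-2285))) = √(1500 + (-1155 - 1*(-2285))) = √(1500 + (-1155 + 2285)) = √(1500 + 1130) = √2630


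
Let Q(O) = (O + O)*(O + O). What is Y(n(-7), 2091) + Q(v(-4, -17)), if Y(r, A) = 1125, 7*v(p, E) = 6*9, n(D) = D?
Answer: 66789/49 ≈ 1363.0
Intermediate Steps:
v(p, E) = 54/7 (v(p, E) = (6*9)/7 = (1/7)*54 = 54/7)
Q(O) = 4*O**2 (Q(O) = (2*O)*(2*O) = 4*O**2)
Y(n(-7), 2091) + Q(v(-4, -17)) = 1125 + 4*(54/7)**2 = 1125 + 4*(2916/49) = 1125 + 11664/49 = 66789/49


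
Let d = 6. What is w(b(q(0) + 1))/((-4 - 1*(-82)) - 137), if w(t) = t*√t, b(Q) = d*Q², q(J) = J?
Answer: -6*√6/59 ≈ -0.24910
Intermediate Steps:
b(Q) = 6*Q²
w(t) = t^(3/2)
w(b(q(0) + 1))/((-4 - 1*(-82)) - 137) = (6*(0 + 1)²)^(3/2)/((-4 - 1*(-82)) - 137) = (6*1²)^(3/2)/((-4 + 82) - 137) = (6*1)^(3/2)/(78 - 137) = 6^(3/2)/(-59) = -6*√6/59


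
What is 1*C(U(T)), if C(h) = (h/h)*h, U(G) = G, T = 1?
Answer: 1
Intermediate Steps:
C(h) = h (C(h) = 1*h = h)
1*C(U(T)) = 1*1 = 1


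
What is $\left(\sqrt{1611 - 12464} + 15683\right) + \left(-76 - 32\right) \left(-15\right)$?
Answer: $17303 + i \sqrt{10853} \approx 17303.0 + 104.18 i$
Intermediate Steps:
$\left(\sqrt{1611 - 12464} + 15683\right) + \left(-76 - 32\right) \left(-15\right) = \left(\sqrt{-10853} + 15683\right) - -1620 = \left(i \sqrt{10853} + 15683\right) + 1620 = \left(15683 + i \sqrt{10853}\right) + 1620 = 17303 + i \sqrt{10853}$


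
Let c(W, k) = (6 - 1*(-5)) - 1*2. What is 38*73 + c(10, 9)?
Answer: 2783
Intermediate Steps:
c(W, k) = 9 (c(W, k) = (6 + 5) - 2 = 11 - 2 = 9)
38*73 + c(10, 9) = 38*73 + 9 = 2774 + 9 = 2783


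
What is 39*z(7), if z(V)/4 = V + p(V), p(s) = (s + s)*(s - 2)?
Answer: 12012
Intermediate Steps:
p(s) = 2*s*(-2 + s) (p(s) = (2*s)*(-2 + s) = 2*s*(-2 + s))
z(V) = 4*V + 8*V*(-2 + V) (z(V) = 4*(V + 2*V*(-2 + V)) = 4*V + 8*V*(-2 + V))
39*z(7) = 39*(4*7*(-3 + 2*7)) = 39*(4*7*(-3 + 14)) = 39*(4*7*11) = 39*308 = 12012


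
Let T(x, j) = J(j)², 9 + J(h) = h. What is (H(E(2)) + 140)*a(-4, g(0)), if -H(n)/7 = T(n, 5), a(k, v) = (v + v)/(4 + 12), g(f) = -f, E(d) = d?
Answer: 0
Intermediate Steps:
J(h) = -9 + h
a(k, v) = v/8 (a(k, v) = (2*v)/16 = (2*v)*(1/16) = v/8)
T(x, j) = (-9 + j)²
H(n) = -112 (H(n) = -7*(-9 + 5)² = -7*(-4)² = -7*16 = -112)
(H(E(2)) + 140)*a(-4, g(0)) = (-112 + 140)*((-1*0)/8) = 28*((⅛)*0) = 28*0 = 0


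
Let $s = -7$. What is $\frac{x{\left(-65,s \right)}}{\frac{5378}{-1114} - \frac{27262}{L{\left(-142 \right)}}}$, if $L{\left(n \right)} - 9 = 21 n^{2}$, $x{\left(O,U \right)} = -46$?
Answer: $\frac{10849712766}{1153850051} \approx 9.403$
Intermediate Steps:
$L{\left(n \right)} = 9 + 21 n^{2}$
$\frac{x{\left(-65,s \right)}}{\frac{5378}{-1114} - \frac{27262}{L{\left(-142 \right)}}} = - \frac{46}{\frac{5378}{-1114} - \frac{27262}{9 + 21 \left(-142\right)^{2}}} = - \frac{46}{5378 \left(- \frac{1}{1114}\right) - \frac{27262}{9 + 21 \cdot 20164}} = - \frac{46}{- \frac{2689}{557} - \frac{27262}{9 + 423444}} = - \frac{46}{- \frac{2689}{557} - \frac{27262}{423453}} = - \frac{46}{- \frac{1153850051}{235863321}} = \left(-46\right) \left(- \frac{235863321}{1153850051}\right) = \frac{10849712766}{1153850051}$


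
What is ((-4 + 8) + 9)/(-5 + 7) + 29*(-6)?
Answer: -335/2 ≈ -167.50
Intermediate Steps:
((-4 + 8) + 9)/(-5 + 7) + 29*(-6) = (4 + 9)/2 - 174 = 13*(½) - 174 = 13/2 - 174 = -335/2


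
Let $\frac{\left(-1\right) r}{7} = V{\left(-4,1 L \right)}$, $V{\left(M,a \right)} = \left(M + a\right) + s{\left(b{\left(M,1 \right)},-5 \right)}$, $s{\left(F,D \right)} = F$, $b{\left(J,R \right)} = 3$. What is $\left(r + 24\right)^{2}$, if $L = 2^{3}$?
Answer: $625$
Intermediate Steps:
$L = 8$
$V{\left(M,a \right)} = 3 + M + a$ ($V{\left(M,a \right)} = \left(M + a\right) + 3 = 3 + M + a$)
$r = -49$ ($r = - 7 \left(3 - 4 + 1 \cdot 8\right) = - 7 \left(3 - 4 + 8\right) = \left(-7\right) 7 = -49$)
$\left(r + 24\right)^{2} = \left(-49 + 24\right)^{2} = \left(-25\right)^{2} = 625$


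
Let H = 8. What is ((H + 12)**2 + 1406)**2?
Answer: 3261636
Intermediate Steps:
((H + 12)**2 + 1406)**2 = ((8 + 12)**2 + 1406)**2 = (20**2 + 1406)**2 = (400 + 1406)**2 = 1806**2 = 3261636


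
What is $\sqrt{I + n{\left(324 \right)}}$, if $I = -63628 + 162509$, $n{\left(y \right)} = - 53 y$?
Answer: $\sqrt{81709} \approx 285.85$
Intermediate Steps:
$I = 98881$
$\sqrt{I + n{\left(324 \right)}} = \sqrt{98881 - 17172} = \sqrt{81709}$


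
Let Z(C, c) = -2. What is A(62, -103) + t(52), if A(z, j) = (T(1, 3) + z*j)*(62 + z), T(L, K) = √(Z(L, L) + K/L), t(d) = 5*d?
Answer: -791480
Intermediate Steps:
T(L, K) = √(-2 + K/L)
A(z, j) = (1 + j*z)*(62 + z) (A(z, j) = (√(-2 + 3/1) + z*j)*(62 + z) = (√(-2 + 3*1) + j*z)*(62 + z) = (√(-2 + 3) + j*z)*(62 + z) = (√1 + j*z)*(62 + z) = (1 + j*z)*(62 + z))
A(62, -103) + t(52) = (62 + 62 - 103*62² + 62*(-103)*62) + 5*52 = (62 + 62 - 103*3844 - 395932) + 260 = (62 + 62 - 395932 - 395932) + 260 = -791740 + 260 = -791480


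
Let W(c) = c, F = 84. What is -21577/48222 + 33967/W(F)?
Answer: 272690701/675108 ≈ 403.92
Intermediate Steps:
-21577/48222 + 33967/W(F) = -21577/48222 + 33967/84 = 272690701/675108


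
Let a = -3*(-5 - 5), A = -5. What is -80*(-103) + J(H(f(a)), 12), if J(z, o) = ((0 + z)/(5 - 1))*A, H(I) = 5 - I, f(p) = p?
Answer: 33085/4 ≈ 8271.3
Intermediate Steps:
a = 30 (a = -3*(-10) = 30)
J(z, o) = -5*z/4 (J(z, o) = ((0 + z)/(5 - 1))*(-5) = (z/4)*(-5) = -5*z/4)
-80*(-103) + J(H(f(a)), 12) = -80*(-103) - 5*(5 - 1*30)/4 = 8240 - 5*(5 - 30)/4 = 8240 - 5/4*(-25) = 8240 + 125/4 = 33085/4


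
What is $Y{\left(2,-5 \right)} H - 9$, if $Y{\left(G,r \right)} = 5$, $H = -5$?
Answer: $-34$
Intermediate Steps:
$Y{\left(2,-5 \right)} H - 9 = 5 \left(-5\right) - 9 = -25 - 9 = -34$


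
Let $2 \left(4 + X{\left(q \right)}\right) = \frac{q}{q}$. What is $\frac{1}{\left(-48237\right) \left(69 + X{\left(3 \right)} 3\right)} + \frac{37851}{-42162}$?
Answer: $- \frac{71206956901}{79316967366} \approx -0.89775$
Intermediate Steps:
$X{\left(q \right)} = - \frac{7}{2}$ ($X{\left(q \right)} = -4 + \frac{q \frac{1}{q}}{2} = -4 + \frac{1}{2} \cdot 1 = -4 + \frac{1}{2} = - \frac{7}{2}$)
$\frac{1}{\left(-48237\right) \left(69 + X{\left(3 \right)} 3\right)} + \frac{37851}{-42162} = \frac{1}{\left(-48237\right) \left(69 - \frac{21}{2}\right)} + \frac{37851}{-42162} = - \frac{1}{48237 \left(69 - \frac{21}{2}\right)} + 37851 \left(- \frac{1}{42162}\right) = - \frac{1}{48237 \cdot \frac{117}{2}} - \frac{12617}{14054} = \left(- \frac{1}{48237}\right) \frac{2}{117} - \frac{12617}{14054} = - \frac{2}{5643729} - \frac{12617}{14054} = - \frac{71206956901}{79316967366}$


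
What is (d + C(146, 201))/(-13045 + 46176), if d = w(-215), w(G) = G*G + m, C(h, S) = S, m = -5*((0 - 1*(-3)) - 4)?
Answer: 6633/4733 ≈ 1.4014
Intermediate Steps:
m = 5 (m = -5*((0 + 3) - 4) = -5*(3 - 4) = -5*(-1) = 5)
w(G) = 5 + G**2 (w(G) = G*G + 5 = G**2 + 5 = 5 + G**2)
d = 46230 (d = 5 + (-215)**2 = 5 + 46225 = 46230)
(d + C(146, 201))/(-13045 + 46176) = (46230 + 201)/(-13045 + 46176) = 46431/33131 = 46431*(1/33131) = 6633/4733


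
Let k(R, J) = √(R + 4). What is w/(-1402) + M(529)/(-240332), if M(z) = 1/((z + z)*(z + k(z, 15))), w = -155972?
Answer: 10469877893728131/94111563658912 + √533/71019995970848 ≈ 111.25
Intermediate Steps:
k(R, J) = √(4 + R)
M(z) = 1/(2*z*(z + √(4 + z))) (M(z) = 1/((z + z)*(z + √(4 + z))) = 1/((2*z)*(z + √(4 + z))) = 1/(2*z*(z + √(4 + z))))
w/(-1402) + M(529)/(-240332) = -155972/(-1402) + ((½)/(529*(529 + √(4 + 529))))/(-240332) = -155972*(-1/1402) + ((½)*(1/529)/(529 + √533))*(-1/240332) = 77986/701 + (1/(1058*(529 + √533)))*(-1/240332) = 77986/701 - 1/(254271256*(529 + √533))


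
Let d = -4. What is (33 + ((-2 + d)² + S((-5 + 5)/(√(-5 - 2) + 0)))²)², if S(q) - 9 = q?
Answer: 4235364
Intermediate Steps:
S(q) = 9 + q
(33 + ((-2 + d)² + S((-5 + 5)/(√(-5 - 2) + 0)))²)² = (33 + ((-2 - 4)² + (9 + (-5 + 5)/(√(-5 - 2) + 0)))²)² = (33 + ((-6)² + (9 + 0/(√(-7) + 0)))²)² = (33 + (36 + (9 + 0/(I*√7 + 0)))²)² = (33 + (36 + (9 + 0/((I*√7))))²)² = (33 + (36 + (9 + 0*(-I*√7/7)))²)² = (33 + (36 + (9 + 0))²)² = (33 + (36 + 9)²)² = (33 + 45²)² = (33 + 2025)² = 2058² = 4235364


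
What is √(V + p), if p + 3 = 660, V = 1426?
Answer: √2083 ≈ 45.640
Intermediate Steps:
p = 657 (p = -3 + 660 = 657)
√(V + p) = √(1426 + 657) = √2083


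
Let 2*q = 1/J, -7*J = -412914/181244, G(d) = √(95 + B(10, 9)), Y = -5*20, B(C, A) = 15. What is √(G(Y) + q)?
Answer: √(65483411889 + 42624492849*√110)/206457 ≈ 3.4676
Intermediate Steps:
Y = -100
G(d) = √110 (G(d) = √(95 + 15) = √110)
J = 206457/634354 (J = -(-412914)/(7*181244) = -⅐*(-206457/90622) = 206457/634354 ≈ 0.32546)
q = 317177/206457 (q = 1/(2*(206457/634354)) = (½)*(634354/206457) = 317177/206457 ≈ 1.5363)
√(G(Y) + q) = √(√110 + 317177/206457) = √(317177/206457 + √110)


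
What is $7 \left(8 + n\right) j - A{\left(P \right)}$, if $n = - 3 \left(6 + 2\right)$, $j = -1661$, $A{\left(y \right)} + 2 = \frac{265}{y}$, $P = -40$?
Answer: $\frac{1488325}{8} \approx 1.8604 \cdot 10^{5}$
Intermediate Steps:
$A{\left(y \right)} = -2 + \frac{265}{y}$
$n = -24$ ($n = \left(-3\right) 8 = -24$)
$7 \left(8 + n\right) j - A{\left(P \right)} = 7 \left(8 - 24\right) \left(-1661\right) - \left(-2 + \frac{265}{-40}\right) = 7 \left(-16\right) \left(-1661\right) - \left(-2 + 265 \left(- \frac{1}{40}\right)\right) = \left(-112\right) \left(-1661\right) - \left(-2 - \frac{53}{8}\right) = 186032 - - \frac{69}{8} = 186032 + \frac{69}{8} = \frac{1488325}{8}$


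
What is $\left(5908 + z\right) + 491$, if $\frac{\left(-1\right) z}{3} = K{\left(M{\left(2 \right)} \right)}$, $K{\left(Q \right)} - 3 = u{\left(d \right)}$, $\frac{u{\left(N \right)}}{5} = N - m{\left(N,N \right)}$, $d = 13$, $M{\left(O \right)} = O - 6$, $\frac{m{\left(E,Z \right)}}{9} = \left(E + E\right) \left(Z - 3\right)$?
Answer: $41295$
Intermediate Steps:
$m{\left(E,Z \right)} = 18 E \left(-3 + Z\right)$ ($m{\left(E,Z \right)} = 9 \left(E + E\right) \left(Z - 3\right) = 9 \cdot 2 E \left(-3 + Z\right) = 18 E \left(-3 + Z\right)$)
$M{\left(O \right)} = -6 + O$ ($M{\left(O \right)} = O - 6 = -6 + O$)
$u{\left(N \right)} = 5 N - 90 N \left(-3 + N\right)$ ($u{\left(N \right)} = 5 \left(N - 18 N \left(-3 + N\right)\right) = 5 N - 90 N \left(-3 + N\right)$)
$K{\left(Q \right)} = -11632$ ($K{\left(Q \right)} = 3 + 5 \cdot 13 \left(55 - 234\right) = 3 + 5 \cdot 13 \left(-179\right) = 3 - 11635 = -11632$)
$z = 34896$ ($z = \left(-3\right) \left(-11632\right) = 34896$)
$\left(5908 + z\right) + 491 = \left(5908 + 34896\right) + 491 = 40804 + 491 = 41295$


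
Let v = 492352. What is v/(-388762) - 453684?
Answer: -88187795780/194381 ≈ -4.5369e+5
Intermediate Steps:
v/(-388762) - 453684 = 492352/(-388762) - 453684 = 492352*(-1/388762) - 453684 = -246176/194381 - 453684 = -88187795780/194381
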